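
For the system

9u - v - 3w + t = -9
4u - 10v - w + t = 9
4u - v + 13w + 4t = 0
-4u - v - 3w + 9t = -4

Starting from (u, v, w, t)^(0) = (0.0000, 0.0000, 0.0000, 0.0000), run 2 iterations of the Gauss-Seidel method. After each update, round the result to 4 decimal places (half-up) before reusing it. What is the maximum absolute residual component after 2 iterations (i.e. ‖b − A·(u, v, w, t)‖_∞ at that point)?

Iteration 1:
  u = (-9 - (-1)·0.0000 - (-3)·0.0000 - (1)·0.0000) / (9) = -1.0000
  v = (9 - (4)·-1.0000 - (-1)·0.0000 - (1)·0.0000) / (-10) = -1.3000
  w = (0 - (4)·-1.0000 - (-1)·-1.3000 - (4)·0.0000) / (13) = 0.2077
  t = (-4 - (-4)·-1.0000 - (-1)·-1.3000 - (-3)·0.2077) / (9) = -0.9641
Iteration 2:
  u = (-9 - (-1)·-1.3000 - (-3)·0.2077 - (1)·-0.9641) / (9) = -0.9681
  v = (9 - (4)·-0.9681 - (-1)·0.2077 - (1)·-0.9641) / (-10) = -1.4044
  w = (0 - (4)·-0.9681 - (-1)·-1.4044 - (4)·-0.9641) / (13) = 0.4865
  t = (-4 - (-4)·-0.9681 - (-1)·-1.4044 - (-3)·0.4865) / (9) = -0.8686
Residual b − A·x = (0.6366, 0.1835, -0.3821, 0.0001); ∞-norm = 0.6366

0.6366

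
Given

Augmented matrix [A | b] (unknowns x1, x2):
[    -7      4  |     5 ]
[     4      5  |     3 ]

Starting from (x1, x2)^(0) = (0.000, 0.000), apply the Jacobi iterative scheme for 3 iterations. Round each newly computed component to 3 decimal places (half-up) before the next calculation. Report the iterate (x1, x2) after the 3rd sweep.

(-0.045, 0.897)

Iteration 1:
  x1 = (5 - (4)·0.000) / (-7) = -0.714
  x2 = (3 - (4)·0.000) / (5) = 0.600
Iteration 2:
  x1 = (5 - (4)·0.600) / (-7) = -0.371
  x2 = (3 - (4)·-0.714) / (5) = 1.171
Iteration 3:
  x1 = (5 - (4)·1.171) / (-7) = -0.045
  x2 = (3 - (4)·-0.371) / (5) = 0.897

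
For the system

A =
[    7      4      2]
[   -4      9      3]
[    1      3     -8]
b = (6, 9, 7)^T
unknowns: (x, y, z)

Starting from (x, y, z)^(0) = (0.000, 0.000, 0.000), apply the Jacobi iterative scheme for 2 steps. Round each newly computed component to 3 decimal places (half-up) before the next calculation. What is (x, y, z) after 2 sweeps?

Iteration 1:
  x = (6 - (4)·0.000 - (2)·0.000) / (7) = 0.857
  y = (9 - (-4)·0.000 - (3)·0.000) / (9) = 1.000
  z = (7 - (1)·0.000 - (3)·0.000) / (-8) = -0.875
Iteration 2:
  x = (6 - (4)·1.000 - (2)·-0.875) / (7) = 0.536
  y = (9 - (-4)·0.857 - (3)·-0.875) / (9) = 1.673
  z = (7 - (1)·0.857 - (3)·1.000) / (-8) = -0.393

(0.536, 1.673, -0.393)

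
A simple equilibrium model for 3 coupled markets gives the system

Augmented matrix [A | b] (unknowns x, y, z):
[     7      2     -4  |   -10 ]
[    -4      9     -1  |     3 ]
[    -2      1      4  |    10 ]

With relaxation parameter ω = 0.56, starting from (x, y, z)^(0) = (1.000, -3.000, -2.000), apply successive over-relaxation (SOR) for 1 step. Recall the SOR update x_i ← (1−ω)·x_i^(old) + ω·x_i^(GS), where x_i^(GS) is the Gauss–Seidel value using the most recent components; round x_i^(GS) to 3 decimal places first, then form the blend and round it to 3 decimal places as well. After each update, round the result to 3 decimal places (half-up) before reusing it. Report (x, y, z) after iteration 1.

(-0.520, -1.387, 0.569)

Iteration 1:
  x: GS value = (-10 - (2)·-3.000 - (-4)·-2.000) / (7) = -1.714;  x ← (1−ω)·1.000 + ω·-1.714 = -0.520
  y: GS value = (3 - (-4)·-0.520 - (-1)·-2.000) / (9) = -0.120;  y ← (1−ω)·-3.000 + ω·-0.120 = -1.387
  z: GS value = (10 - (-2)·-0.520 - (1)·-1.387) / (4) = 2.587;  z ← (1−ω)·-2.000 + ω·2.587 = 0.569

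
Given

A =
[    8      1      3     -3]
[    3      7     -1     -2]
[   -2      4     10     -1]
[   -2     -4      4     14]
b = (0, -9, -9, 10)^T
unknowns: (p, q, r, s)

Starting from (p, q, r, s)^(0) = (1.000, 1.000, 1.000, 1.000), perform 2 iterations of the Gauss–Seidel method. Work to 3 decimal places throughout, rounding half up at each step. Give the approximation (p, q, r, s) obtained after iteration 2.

(0.518, -1.405, -0.173, 0.436)

Iteration 1:
  p = (0 - (1)·1.000 - (3)·1.000 - (-3)·1.000) / (8) = -0.125
  q = (-9 - (3)·-0.125 - (-1)·1.000 - (-2)·1.000) / (7) = -0.804
  r = (-9 - (-2)·-0.125 - (4)·-0.804 - (-1)·1.000) / (10) = -0.503
  s = (10 - (-2)·-0.125 - (-4)·-0.804 - (4)·-0.503) / (14) = 0.610
Iteration 2:
  p = (0 - (1)·-0.804 - (3)·-0.503 - (-3)·0.610) / (8) = 0.518
  q = (-9 - (3)·0.518 - (-1)·-0.503 - (-2)·0.610) / (7) = -1.405
  r = (-9 - (-2)·0.518 - (4)·-1.405 - (-1)·0.610) / (10) = -0.173
  s = (10 - (-2)·0.518 - (-4)·-1.405 - (4)·-0.173) / (14) = 0.436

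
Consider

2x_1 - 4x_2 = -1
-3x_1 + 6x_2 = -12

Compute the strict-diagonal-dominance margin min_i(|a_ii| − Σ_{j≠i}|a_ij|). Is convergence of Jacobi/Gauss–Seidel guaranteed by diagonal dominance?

row 1: |2| − (4) = -2
row 2: |6| − (3) = 3
minimum over rows = -2 → not strictly diagonally dominant

-2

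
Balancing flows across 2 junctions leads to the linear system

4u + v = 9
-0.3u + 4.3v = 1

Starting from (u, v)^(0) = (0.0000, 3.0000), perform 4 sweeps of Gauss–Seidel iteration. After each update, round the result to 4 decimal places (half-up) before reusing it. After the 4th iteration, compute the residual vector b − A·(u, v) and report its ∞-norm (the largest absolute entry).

0.0002

Iteration 1:
  u = (9 - (1)·3.0000) / (4) = 1.5000
  v = (1 - (-0.3)·1.5000) / (4.3) = 0.3372
Iteration 2:
  u = (9 - (1)·0.3372) / (4) = 2.1657
  v = (1 - (-0.3)·2.1657) / (4.3) = 0.3837
Iteration 3:
  u = (9 - (1)·0.3837) / (4) = 2.1541
  v = (1 - (-0.3)·2.1541) / (4.3) = 0.3828
Iteration 4:
  u = (9 - (1)·0.3828) / (4) = 2.1543
  v = (1 - (-0.3)·2.1543) / (4.3) = 0.3829
Residual b − A·x = (-0.0001, -0.0002); ∞-norm = 0.0002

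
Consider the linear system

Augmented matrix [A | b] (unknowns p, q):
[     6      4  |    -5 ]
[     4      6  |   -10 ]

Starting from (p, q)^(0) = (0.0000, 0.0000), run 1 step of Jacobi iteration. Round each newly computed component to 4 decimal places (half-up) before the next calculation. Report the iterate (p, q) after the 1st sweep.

(-0.8333, -1.6667)

Iteration 1:
  p = (-5 - (4)·0.0000) / (6) = -0.8333
  q = (-10 - (4)·0.0000) / (6) = -1.6667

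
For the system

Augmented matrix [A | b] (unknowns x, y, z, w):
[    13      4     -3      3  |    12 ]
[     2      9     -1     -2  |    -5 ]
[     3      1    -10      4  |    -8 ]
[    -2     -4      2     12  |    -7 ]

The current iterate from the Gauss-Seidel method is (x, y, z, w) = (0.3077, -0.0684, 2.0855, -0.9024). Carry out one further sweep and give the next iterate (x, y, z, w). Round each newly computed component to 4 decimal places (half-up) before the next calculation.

(1.6336, -0.8874, 0.8404, -0.7469)

One sweep:
  x = (12 - (4)·-0.0684 - (-3)·2.0855 - (3)·-0.9024) / (13) = 1.6336
  y = (-5 - (2)·1.6336 - (-1)·2.0855 - (-2)·-0.9024) / (9) = -0.8874
  z = (-8 - (3)·1.6336 - (1)·-0.8874 - (4)·-0.9024) / (-10) = 0.8404
  w = (-7 - (-2)·1.6336 - (-4)·-0.8874 - (2)·0.8404) / (12) = -0.7469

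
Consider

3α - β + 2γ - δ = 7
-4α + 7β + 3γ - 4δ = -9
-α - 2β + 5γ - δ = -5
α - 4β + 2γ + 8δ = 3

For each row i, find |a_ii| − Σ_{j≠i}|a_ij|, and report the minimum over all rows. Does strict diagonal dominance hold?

-4

row 1: |3| − (1+2+1) = -1
row 2: |7| − (4+3+4) = -4
row 3: |5| − (1+2+1) = 1
row 4: |8| − (1+4+2) = 1
minimum over rows = -4 → not strictly diagonally dominant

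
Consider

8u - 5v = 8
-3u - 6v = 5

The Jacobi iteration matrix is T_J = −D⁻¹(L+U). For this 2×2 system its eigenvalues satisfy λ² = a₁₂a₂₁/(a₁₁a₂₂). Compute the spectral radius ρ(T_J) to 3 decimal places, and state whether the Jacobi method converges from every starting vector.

0.559

a₁₂a₂₁/(a₁₁a₂₂) = (-5)·(-3) / ((8)·(-6)) = -0.312500
ρ = √|-0.312500| = √0.312500 = 0.559
ρ < 1, so Jacobi converges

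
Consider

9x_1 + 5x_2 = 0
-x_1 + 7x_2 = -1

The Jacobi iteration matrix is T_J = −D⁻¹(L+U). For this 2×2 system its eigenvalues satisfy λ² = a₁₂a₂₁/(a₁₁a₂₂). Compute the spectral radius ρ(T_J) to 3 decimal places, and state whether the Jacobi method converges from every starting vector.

a₁₂a₂₁/(a₁₁a₂₂) = (5)·(-1) / ((9)·(7)) = -0.079365
ρ = √|-0.079365| = √0.079365 = 0.282
ρ < 1, so Jacobi converges

0.282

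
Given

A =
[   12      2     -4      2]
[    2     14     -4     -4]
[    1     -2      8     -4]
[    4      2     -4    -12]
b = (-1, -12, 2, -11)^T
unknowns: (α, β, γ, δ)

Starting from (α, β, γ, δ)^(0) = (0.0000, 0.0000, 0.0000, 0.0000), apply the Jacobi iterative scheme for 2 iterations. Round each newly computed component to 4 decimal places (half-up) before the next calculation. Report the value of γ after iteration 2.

0.5045

Iteration 1:
  α = (-1 - (2)·0.0000 - (-4)·0.0000 - (2)·0.0000) / (12) = -0.0833
  β = (-12 - (2)·0.0000 - (-4)·0.0000 - (-4)·0.0000) / (14) = -0.8571
  γ = (2 - (1)·0.0000 - (-2)·0.0000 - (-4)·0.0000) / (8) = 0.2500
  δ = (-11 - (4)·0.0000 - (2)·0.0000 - (-4)·0.0000) / (-12) = 0.9167
Iteration 2:
  α = (-1 - (2)·-0.8571 - (-4)·0.2500 - (2)·0.9167) / (12) = -0.0099
  β = (-12 - (2)·-0.0833 - (-4)·0.2500 - (-4)·0.9167) / (14) = -0.5119
  γ = (2 - (1)·-0.0833 - (-2)·-0.8571 - (-4)·0.9167) / (8) = 0.5045
  δ = (-11 - (4)·-0.0833 - (2)·-0.8571 - (-4)·0.2500) / (-12) = 0.6627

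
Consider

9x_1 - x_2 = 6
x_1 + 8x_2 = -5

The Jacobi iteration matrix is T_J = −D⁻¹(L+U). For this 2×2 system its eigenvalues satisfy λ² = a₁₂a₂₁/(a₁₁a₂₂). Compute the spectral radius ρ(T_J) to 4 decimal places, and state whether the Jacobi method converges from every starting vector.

0.1179

a₁₂a₂₁/(a₁₁a₂₂) = (-1)·(1) / ((9)·(8)) = -0.013889
ρ = √|-0.013889| = √0.013889 = 0.1179
ρ < 1, so Jacobi converges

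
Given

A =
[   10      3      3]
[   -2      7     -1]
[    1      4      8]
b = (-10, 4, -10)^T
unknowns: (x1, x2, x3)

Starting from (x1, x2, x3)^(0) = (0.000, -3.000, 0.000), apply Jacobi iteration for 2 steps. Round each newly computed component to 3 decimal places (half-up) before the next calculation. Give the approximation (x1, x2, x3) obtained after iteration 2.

Iteration 1:
  x1 = (-10 - (3)·-3.000 - (3)·0.000) / (10) = -0.100
  x2 = (4 - (-2)·0.000 - (-1)·0.000) / (7) = 0.571
  x3 = (-10 - (1)·0.000 - (4)·-3.000) / (8) = 0.250
Iteration 2:
  x1 = (-10 - (3)·0.571 - (3)·0.250) / (10) = -1.246
  x2 = (4 - (-2)·-0.100 - (-1)·0.250) / (7) = 0.579
  x3 = (-10 - (1)·-0.100 - (4)·0.571) / (8) = -1.523

(-1.246, 0.579, -1.523)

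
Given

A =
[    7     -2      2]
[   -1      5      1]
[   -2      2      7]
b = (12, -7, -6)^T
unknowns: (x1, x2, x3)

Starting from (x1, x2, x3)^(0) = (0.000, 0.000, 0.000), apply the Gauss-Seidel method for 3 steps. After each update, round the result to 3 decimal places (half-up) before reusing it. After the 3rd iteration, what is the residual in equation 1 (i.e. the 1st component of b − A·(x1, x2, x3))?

Iteration 1:
  x1 = (12 - (-2)·0.000 - (2)·0.000) / (7) = 1.714
  x2 = (-7 - (-1)·1.714 - (1)·0.000) / (5) = -1.057
  x3 = (-6 - (-2)·1.714 - (2)·-1.057) / (7) = -0.065
Iteration 2:
  x1 = (12 - (-2)·-1.057 - (2)·-0.065) / (7) = 1.431
  x2 = (-7 - (-1)·1.431 - (1)·-0.065) / (5) = -1.101
  x3 = (-6 - (-2)·1.431 - (2)·-1.101) / (7) = -0.134
Iteration 3:
  x1 = (12 - (-2)·-1.101 - (2)·-0.134) / (7) = 1.438
  x2 = (-7 - (-1)·1.438 - (1)·-0.134) / (5) = -1.086
  x3 = (-6 - (-2)·1.438 - (2)·-1.086) / (7) = -0.136
Residual b − A·x = (0.034, 0.004, 0.000)

0.034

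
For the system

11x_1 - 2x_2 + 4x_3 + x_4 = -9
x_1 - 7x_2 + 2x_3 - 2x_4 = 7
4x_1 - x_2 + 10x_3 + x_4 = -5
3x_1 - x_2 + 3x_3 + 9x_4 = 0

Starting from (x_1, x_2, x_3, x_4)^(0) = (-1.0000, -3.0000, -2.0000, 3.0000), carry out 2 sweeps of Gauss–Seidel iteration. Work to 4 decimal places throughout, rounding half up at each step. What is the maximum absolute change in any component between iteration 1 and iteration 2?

Iteration 1:
  x_1 = (-9 - (-2)·-3.0000 - (4)·-2.0000 - (1)·3.0000) / (11) = -0.9091
  x_2 = (7 - (1)·-0.9091 - (2)·-2.0000 - (-2)·3.0000) / (-7) = -2.5584
  x_3 = (-5 - (4)·-0.9091 - (-1)·-2.5584 - (1)·3.0000) / (10) = -0.6922
  x_4 = (0 - (3)·-0.9091 - (-1)·-2.5584 - (3)·-0.6922) / (9) = 0.2495
Iteration 2:
  x_1 = (-9 - (-2)·-2.5584 - (4)·-0.6922 - (1)·0.2495) / (11) = -1.0543
  x_2 = (7 - (1)·-1.0543 - (2)·-0.6922 - (-2)·0.2495) / (-7) = -1.4197
  x_3 = (-5 - (4)·-1.0543 - (-1)·-1.4197 - (1)·0.2495) / (10) = -0.2452
  x_4 = (0 - (3)·-1.0543 - (-1)·-1.4197 - (3)·-0.2452) / (9) = 0.2754
Change: (-0.1452, 1.1387, 0.4470, 0.0259) → max |·| = 1.1387

1.1387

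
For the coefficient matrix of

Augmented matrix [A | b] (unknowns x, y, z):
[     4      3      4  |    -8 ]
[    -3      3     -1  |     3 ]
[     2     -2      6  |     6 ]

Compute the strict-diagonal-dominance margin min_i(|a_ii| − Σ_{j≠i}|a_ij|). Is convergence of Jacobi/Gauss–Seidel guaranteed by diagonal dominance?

row 1: |4| − (3+4) = -3
row 2: |3| − (3+1) = -1
row 3: |6| − (2+2) = 2
minimum over rows = -3 → not strictly diagonally dominant

-3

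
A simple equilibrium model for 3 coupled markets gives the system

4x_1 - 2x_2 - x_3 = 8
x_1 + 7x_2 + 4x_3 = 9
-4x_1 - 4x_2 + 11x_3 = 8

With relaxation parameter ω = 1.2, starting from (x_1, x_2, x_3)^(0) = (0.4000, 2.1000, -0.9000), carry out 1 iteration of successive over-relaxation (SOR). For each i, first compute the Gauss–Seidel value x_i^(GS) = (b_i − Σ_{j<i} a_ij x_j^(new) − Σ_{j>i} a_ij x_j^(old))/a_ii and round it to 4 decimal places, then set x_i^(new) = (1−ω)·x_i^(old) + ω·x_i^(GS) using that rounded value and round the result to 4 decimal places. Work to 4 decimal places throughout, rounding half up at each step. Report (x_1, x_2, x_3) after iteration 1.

Iteration 1:
  x_1: GS value = (8 - (-2)·2.1000 - (-1)·-0.9000) / (4) = 2.8250;  x_1 ← (1−ω)·0.4000 + ω·2.8250 = 3.3100
  x_2: GS value = (9 - (1)·3.3100 - (4)·-0.9000) / (7) = 1.3271;  x_2 ← (1−ω)·2.1000 + ω·1.3271 = 1.1725
  x_3: GS value = (8 - (-4)·3.3100 - (-4)·1.1725) / (11) = 2.3573;  x_3 ← (1−ω)·-0.9000 + ω·2.3573 = 3.0088

(3.3100, 1.1725, 3.0088)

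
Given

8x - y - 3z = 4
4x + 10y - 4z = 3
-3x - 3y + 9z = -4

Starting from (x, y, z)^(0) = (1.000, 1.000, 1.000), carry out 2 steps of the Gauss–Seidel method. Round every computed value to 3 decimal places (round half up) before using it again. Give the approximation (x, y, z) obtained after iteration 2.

Iteration 1:
  x = (4 - (-1)·1.000 - (-3)·1.000) / (8) = 1.000
  y = (3 - (4)·1.000 - (-4)·1.000) / (10) = 0.300
  z = (-4 - (-3)·1.000 - (-3)·0.300) / (9) = -0.011
Iteration 2:
  x = (4 - (-1)·0.300 - (-3)·-0.011) / (8) = 0.533
  y = (3 - (4)·0.533 - (-4)·-0.011) / (10) = 0.082
  z = (-4 - (-3)·0.533 - (-3)·0.082) / (9) = -0.239

(0.533, 0.082, -0.239)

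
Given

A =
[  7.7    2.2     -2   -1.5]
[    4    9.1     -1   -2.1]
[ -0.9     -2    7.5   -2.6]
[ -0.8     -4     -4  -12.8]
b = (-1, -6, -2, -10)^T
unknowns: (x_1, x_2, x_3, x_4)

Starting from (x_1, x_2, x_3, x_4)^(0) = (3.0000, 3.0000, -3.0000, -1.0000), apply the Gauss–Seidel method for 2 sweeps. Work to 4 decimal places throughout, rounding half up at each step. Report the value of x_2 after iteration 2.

Iteration 1:
  x_1 = (-1 - (2.2)·3.0000 - (-2)·-3.0000 - (-1.5)·-1.0000) / (7.7) = -1.9610
  x_2 = (-6 - (4)·-1.9610 - (-1)·-3.0000 - (-2.1)·-1.0000) / (9.1) = -0.3578
  x_3 = (-2 - (-0.9)·-1.9610 - (-2)·-0.3578 - (-2.6)·-1.0000) / (7.5) = -0.9441
  x_4 = (-10 - (-0.8)·-1.9610 - (-4)·-0.3578 - (-4)·-0.9441) / (-12.8) = 1.3107
Iteration 2:
  x_1 = (-1 - (2.2)·-0.3578 - (-2)·-0.9441 - (-1.5)·1.3107) / (7.7) = -0.0175
  x_2 = (-6 - (4)·-0.0175 - (-1)·-0.9441 - (-2.1)·1.3107) / (9.1) = -0.4529
  x_3 = (-2 - (-0.9)·-0.0175 - (-2)·-0.4529 - (-2.6)·1.3107) / (7.5) = 0.0648
  x_4 = (-10 - (-0.8)·-0.0175 - (-4)·-0.4529 - (-4)·0.0648) / (-12.8) = 0.9036

-0.4529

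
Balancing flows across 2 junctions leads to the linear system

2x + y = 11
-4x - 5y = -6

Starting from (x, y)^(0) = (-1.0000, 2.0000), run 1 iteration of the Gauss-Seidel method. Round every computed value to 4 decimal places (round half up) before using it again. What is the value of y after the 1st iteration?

-2.4000

Iteration 1:
  x = (11 - (1)·2.0000) / (2) = 4.5000
  y = (-6 - (-4)·4.5000) / (-5) = -2.4000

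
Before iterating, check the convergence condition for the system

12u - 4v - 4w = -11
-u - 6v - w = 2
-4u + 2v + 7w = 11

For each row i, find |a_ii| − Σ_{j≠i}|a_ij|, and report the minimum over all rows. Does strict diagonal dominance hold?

1

row 1: |12| − (4+4) = 4
row 2: |-6| − (1+1) = 4
row 3: |7| − (4+2) = 1
minimum over rows = 1 → strictly diagonally dominant (convergence guaranteed)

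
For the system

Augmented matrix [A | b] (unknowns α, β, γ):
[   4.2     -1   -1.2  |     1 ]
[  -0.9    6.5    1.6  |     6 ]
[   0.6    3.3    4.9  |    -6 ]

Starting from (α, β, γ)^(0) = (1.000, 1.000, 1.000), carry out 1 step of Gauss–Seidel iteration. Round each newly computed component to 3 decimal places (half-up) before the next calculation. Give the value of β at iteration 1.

Iteration 1:
  α = (1 - (-1)·1.000 - (-1.2)·1.000) / (4.2) = 0.762
  β = (6 - (-0.9)·0.762 - (1.6)·1.000) / (6.5) = 0.782
  γ = (-6 - (0.6)·0.762 - (3.3)·0.782) / (4.9) = -1.844

0.782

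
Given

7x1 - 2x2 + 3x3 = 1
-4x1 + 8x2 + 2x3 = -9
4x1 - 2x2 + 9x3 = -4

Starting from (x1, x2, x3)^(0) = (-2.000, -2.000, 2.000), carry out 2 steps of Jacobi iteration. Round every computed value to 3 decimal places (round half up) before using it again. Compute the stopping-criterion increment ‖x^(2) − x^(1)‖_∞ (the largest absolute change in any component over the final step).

0.857

Iteration 1:
  x1 = (1 - (-2)·-2.000 - (3)·2.000) / (7) = -1.286
  x2 = (-9 - (-4)·-2.000 - (2)·2.000) / (8) = -2.625
  x3 = (-4 - (4)·-2.000 - (-2)·-2.000) / (9) = 0.000
Iteration 2:
  x1 = (1 - (-2)·-2.625 - (3)·0.000) / (7) = -0.607
  x2 = (-9 - (-4)·-1.286 - (2)·0.000) / (8) = -1.768
  x3 = (-4 - (4)·-1.286 - (-2)·-2.625) / (9) = -0.456
Change: (0.679, 0.857, -0.456) → max |·| = 0.857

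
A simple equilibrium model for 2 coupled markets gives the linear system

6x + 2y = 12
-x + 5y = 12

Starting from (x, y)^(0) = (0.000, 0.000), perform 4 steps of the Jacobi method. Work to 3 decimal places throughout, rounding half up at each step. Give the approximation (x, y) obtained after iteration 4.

(1.120, 2.613)

Iteration 1:
  x = (12 - (2)·0.000) / (6) = 2.000
  y = (12 - (-1)·0.000) / (5) = 2.400
Iteration 2:
  x = (12 - (2)·2.400) / (6) = 1.200
  y = (12 - (-1)·2.000) / (5) = 2.800
Iteration 3:
  x = (12 - (2)·2.800) / (6) = 1.067
  y = (12 - (-1)·1.200) / (5) = 2.640
Iteration 4:
  x = (12 - (2)·2.640) / (6) = 1.120
  y = (12 - (-1)·1.067) / (5) = 2.613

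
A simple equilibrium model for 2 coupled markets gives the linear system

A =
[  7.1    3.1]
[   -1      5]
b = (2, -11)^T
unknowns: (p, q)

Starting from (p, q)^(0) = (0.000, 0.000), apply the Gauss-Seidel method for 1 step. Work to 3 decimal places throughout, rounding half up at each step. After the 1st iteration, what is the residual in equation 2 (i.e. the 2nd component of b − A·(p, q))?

0.002

Iteration 1:
  p = (2 - (3.1)·0.000) / (7.1) = 0.282
  q = (-11 - (-1)·0.282) / (5) = -2.144
Residual b − A·x = (6.644, 0.002)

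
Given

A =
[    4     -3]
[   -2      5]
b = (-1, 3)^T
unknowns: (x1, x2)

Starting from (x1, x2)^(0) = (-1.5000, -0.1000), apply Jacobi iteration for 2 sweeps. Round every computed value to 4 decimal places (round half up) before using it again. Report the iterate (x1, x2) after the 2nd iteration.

Iteration 1:
  x1 = (-1 - (-3)·-0.1000) / (4) = -0.3250
  x2 = (3 - (-2)·-1.5000) / (5) = 0.0000
Iteration 2:
  x1 = (-1 - (-3)·0.0000) / (4) = -0.2500
  x2 = (3 - (-2)·-0.3250) / (5) = 0.4700

(-0.2500, 0.4700)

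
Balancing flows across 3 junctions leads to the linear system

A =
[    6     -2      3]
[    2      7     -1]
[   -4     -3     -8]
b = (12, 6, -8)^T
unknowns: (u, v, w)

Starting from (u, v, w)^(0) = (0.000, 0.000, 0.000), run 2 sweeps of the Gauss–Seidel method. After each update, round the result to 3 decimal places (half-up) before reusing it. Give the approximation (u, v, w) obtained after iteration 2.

(2.149, 0.228, -0.160)

Iteration 1:
  u = (12 - (-2)·0.000 - (3)·0.000) / (6) = 2.000
  v = (6 - (2)·2.000 - (-1)·0.000) / (7) = 0.286
  w = (-8 - (-4)·2.000 - (-3)·0.286) / (-8) = -0.107
Iteration 2:
  u = (12 - (-2)·0.286 - (3)·-0.107) / (6) = 2.149
  v = (6 - (2)·2.149 - (-1)·-0.107) / (7) = 0.228
  w = (-8 - (-4)·2.149 - (-3)·0.228) / (-8) = -0.160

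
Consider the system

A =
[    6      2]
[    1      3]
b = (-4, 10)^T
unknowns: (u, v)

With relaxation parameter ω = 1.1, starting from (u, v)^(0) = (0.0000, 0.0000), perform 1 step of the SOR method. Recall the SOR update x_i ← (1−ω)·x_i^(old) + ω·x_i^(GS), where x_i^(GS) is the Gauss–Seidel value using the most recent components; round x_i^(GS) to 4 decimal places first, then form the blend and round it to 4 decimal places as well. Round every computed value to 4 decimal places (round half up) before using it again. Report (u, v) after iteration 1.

Iteration 1:
  u: GS value = (-4 - (2)·0.0000) / (6) = -0.6667;  u ← (1−ω)·0.0000 + ω·-0.6667 = -0.7334
  v: GS value = (10 - (1)·-0.7334) / (3) = 3.5778;  v ← (1−ω)·0.0000 + ω·3.5778 = 3.9356

(-0.7334, 3.9356)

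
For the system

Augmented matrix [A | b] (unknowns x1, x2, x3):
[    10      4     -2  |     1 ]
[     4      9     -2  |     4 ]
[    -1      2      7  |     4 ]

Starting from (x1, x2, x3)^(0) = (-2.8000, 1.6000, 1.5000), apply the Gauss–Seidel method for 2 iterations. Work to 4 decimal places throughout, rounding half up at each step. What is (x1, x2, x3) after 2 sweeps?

Iteration 1:
  x1 = (1 - (4)·1.6000 - (-2)·1.5000) / (10) = -0.2400
  x2 = (4 - (4)·-0.2400 - (-2)·1.5000) / (9) = 0.8844
  x3 = (4 - (-1)·-0.2400 - (2)·0.8844) / (7) = 0.2845
Iteration 2:
  x1 = (1 - (4)·0.8844 - (-2)·0.2845) / (10) = -0.1969
  x2 = (4 - (4)·-0.1969 - (-2)·0.2845) / (9) = 0.5952
  x3 = (4 - (-1)·-0.1969 - (2)·0.5952) / (7) = 0.3732

(-0.1969, 0.5952, 0.3732)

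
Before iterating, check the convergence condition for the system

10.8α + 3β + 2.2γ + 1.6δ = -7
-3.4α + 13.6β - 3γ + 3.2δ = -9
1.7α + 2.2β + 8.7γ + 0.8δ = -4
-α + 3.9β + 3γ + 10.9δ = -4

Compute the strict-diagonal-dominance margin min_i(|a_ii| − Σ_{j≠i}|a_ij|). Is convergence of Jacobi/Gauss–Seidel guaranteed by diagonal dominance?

row 1: |10.8| − (3+2.2+1.6) = 4
row 2: |13.6| − (3.4+3+3.2) = 4
row 3: |8.7| − (1.7+2.2+0.8) = 4
row 4: |10.9| − (1+3.9+3) = 3
minimum over rows = 3 → strictly diagonally dominant (convergence guaranteed)

3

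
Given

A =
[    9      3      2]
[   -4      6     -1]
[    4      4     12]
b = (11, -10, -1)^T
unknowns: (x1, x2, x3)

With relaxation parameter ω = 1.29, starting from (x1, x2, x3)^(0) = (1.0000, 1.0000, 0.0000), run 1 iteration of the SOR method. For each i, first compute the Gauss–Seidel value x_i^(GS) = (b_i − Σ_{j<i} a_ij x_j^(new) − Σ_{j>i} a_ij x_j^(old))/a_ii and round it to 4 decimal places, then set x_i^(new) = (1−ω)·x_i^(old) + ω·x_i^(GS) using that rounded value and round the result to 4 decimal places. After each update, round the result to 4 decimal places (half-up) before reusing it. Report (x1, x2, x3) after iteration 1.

Iteration 1:
  x1: GS value = (11 - (3)·1.0000 - (2)·0.0000) / (9) = 0.8889;  x1 ← (1−ω)·1.0000 + ω·0.8889 = 0.8567
  x2: GS value = (-10 - (-4)·0.8567 - (-1)·0.0000) / (6) = -1.0955;  x2 ← (1−ω)·1.0000 + ω·-1.0955 = -1.7032
  x3: GS value = (-1 - (4)·0.8567 - (4)·-1.7032) / (12) = 0.1988;  x3 ← (1−ω)·0.0000 + ω·0.1988 = 0.2565

(0.8567, -1.7032, 0.2565)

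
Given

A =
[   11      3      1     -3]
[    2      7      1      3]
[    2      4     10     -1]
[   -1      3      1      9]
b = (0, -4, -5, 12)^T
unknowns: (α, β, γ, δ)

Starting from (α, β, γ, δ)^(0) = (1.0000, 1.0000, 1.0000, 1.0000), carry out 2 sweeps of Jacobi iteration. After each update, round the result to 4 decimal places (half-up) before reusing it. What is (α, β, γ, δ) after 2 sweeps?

(0.7533, -0.8312, 0.1896, 1.9105)

Iteration 1:
  α = (0 - (3)·1.0000 - (1)·1.0000 - (-3)·1.0000) / (11) = -0.0909
  β = (-4 - (2)·1.0000 - (1)·1.0000 - (3)·1.0000) / (7) = -1.4286
  γ = (-5 - (2)·1.0000 - (4)·1.0000 - (-1)·1.0000) / (10) = -1.0000
  δ = (12 - (-1)·1.0000 - (3)·1.0000 - (1)·1.0000) / (9) = 1.0000
Iteration 2:
  α = (0 - (3)·-1.4286 - (1)·-1.0000 - (-3)·1.0000) / (11) = 0.7533
  β = (-4 - (2)·-0.0909 - (1)·-1.0000 - (3)·1.0000) / (7) = -0.8312
  γ = (-5 - (2)·-0.0909 - (4)·-1.4286 - (-1)·1.0000) / (10) = 0.1896
  δ = (12 - (-1)·-0.0909 - (3)·-1.4286 - (1)·-1.0000) / (9) = 1.9105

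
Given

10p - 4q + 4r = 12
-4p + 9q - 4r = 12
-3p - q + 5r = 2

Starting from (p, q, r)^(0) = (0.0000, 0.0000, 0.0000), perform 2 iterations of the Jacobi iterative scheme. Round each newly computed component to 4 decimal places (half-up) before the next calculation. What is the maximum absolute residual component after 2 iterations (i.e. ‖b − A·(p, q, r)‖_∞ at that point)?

Iteration 1:
  p = (12 - (-4)·0.0000 - (4)·0.0000) / (10) = 1.2000
  q = (12 - (-4)·0.0000 - (-4)·0.0000) / (9) = 1.3333
  r = (2 - (-3)·0.0000 - (-1)·0.0000) / (5) = 0.4000
Iteration 2:
  p = (12 - (-4)·1.3333 - (4)·0.4000) / (10) = 1.5733
  q = (12 - (-4)·1.2000 - (-4)·0.4000) / (9) = 2.0444
  r = (2 - (-3)·1.2000 - (-1)·1.3333) / (5) = 1.3867
Residual b − A·x = (-1.1022, 5.4404, 1.8308); ∞-norm = 5.4404

5.4404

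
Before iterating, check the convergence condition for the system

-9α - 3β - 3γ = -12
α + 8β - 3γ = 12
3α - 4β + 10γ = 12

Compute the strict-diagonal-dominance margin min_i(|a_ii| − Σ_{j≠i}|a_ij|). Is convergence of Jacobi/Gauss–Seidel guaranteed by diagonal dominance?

3

row 1: |-9| − (3+3) = 3
row 2: |8| − (1+3) = 4
row 3: |10| − (3+4) = 3
minimum over rows = 3 → strictly diagonally dominant (convergence guaranteed)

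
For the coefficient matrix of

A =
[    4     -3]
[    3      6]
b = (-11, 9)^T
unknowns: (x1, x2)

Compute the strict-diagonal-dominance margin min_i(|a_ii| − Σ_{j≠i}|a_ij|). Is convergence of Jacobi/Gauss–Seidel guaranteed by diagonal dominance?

row 1: |4| − (3) = 1
row 2: |6| − (3) = 3
minimum over rows = 1 → strictly diagonally dominant (convergence guaranteed)

1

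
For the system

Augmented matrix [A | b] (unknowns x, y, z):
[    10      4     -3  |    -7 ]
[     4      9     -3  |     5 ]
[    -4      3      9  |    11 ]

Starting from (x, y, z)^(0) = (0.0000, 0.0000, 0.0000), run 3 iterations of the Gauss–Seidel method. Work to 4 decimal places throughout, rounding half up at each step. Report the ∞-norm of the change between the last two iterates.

0.1606

Iteration 1:
  x = (-7 - (4)·0.0000 - (-3)·0.0000) / (10) = -0.7000
  y = (5 - (4)·-0.7000 - (-3)·0.0000) / (9) = 0.8667
  z = (11 - (-4)·-0.7000 - (3)·0.8667) / (9) = 0.6222
Iteration 2:
  x = (-7 - (4)·0.8667 - (-3)·0.6222) / (10) = -0.8600
  y = (5 - (4)·-0.8600 - (-3)·0.6222) / (9) = 1.1452
  z = (11 - (-4)·-0.8600 - (3)·1.1452) / (9) = 0.4583
Iteration 3:
  x = (-7 - (4)·1.1452 - (-3)·0.4583) / (10) = -1.0206
  y = (5 - (4)·-1.0206 - (-3)·0.4583) / (9) = 1.1619
  z = (11 - (-4)·-1.0206 - (3)·1.1619) / (9) = 0.3813
Change: (-0.1606, 0.0167, -0.0770) → max |·| = 0.1606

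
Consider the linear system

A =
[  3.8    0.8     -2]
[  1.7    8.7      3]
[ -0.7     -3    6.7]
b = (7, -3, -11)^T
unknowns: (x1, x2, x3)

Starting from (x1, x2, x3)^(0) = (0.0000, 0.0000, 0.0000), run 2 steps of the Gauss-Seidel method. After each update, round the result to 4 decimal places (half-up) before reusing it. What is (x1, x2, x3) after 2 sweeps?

Iteration 1:
  x1 = (7 - (0.8)·0.0000 - (-2)·0.0000) / (3.8) = 1.8421
  x2 = (-3 - (1.7)·1.8421 - (3)·0.0000) / (8.7) = -0.7048
  x3 = (-11 - (-0.7)·1.8421 - (-3)·-0.7048) / (6.7) = -1.7649
Iteration 2:
  x1 = (7 - (0.8)·-0.7048 - (-2)·-1.7649) / (3.8) = 1.0616
  x2 = (-3 - (1.7)·1.0616 - (3)·-1.7649) / (8.7) = 0.0563
  x3 = (-11 - (-0.7)·1.0616 - (-3)·0.0563) / (6.7) = -1.5057

(1.0616, 0.0563, -1.5057)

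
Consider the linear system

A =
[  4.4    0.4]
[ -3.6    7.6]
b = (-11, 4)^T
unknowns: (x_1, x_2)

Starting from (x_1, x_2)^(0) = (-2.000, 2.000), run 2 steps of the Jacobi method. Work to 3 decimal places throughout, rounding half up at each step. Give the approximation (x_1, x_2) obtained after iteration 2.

(-2.462, -0.744)

Iteration 1:
  x_1 = (-11 - (0.4)·2.000) / (4.4) = -2.682
  x_2 = (4 - (-3.6)·-2.000) / (7.6) = -0.421
Iteration 2:
  x_1 = (-11 - (0.4)·-0.421) / (4.4) = -2.462
  x_2 = (4 - (-3.6)·-2.682) / (7.6) = -0.744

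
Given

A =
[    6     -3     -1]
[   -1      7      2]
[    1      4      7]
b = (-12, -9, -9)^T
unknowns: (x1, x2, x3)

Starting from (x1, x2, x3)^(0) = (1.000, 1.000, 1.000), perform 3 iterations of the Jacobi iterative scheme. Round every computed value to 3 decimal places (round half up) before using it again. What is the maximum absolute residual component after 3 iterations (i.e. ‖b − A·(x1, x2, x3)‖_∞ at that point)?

2.394

Iteration 1:
  x1 = (-12 - (-3)·1.000 - (-1)·1.000) / (6) = -1.333
  x2 = (-9 - (-1)·1.000 - (2)·1.000) / (7) = -1.429
  x3 = (-9 - (1)·1.000 - (4)·1.000) / (7) = -2.000
Iteration 2:
  x1 = (-12 - (-3)·-1.429 - (-1)·-2.000) / (6) = -3.048
  x2 = (-9 - (-1)·-1.333 - (2)·-2.000) / (7) = -0.905
  x3 = (-9 - (1)·-1.333 - (4)·-1.429) / (7) = -0.279
Iteration 3:
  x1 = (-12 - (-3)·-0.905 - (-1)·-0.279) / (6) = -2.499
  x2 = (-9 - (-1)·-3.048 - (2)·-0.279) / (7) = -1.641
  x3 = (-9 - (1)·-3.048 - (4)·-0.905) / (7) = -0.333
Residual b − A·x = (-2.262, 0.654, 2.394); ∞-norm = 2.394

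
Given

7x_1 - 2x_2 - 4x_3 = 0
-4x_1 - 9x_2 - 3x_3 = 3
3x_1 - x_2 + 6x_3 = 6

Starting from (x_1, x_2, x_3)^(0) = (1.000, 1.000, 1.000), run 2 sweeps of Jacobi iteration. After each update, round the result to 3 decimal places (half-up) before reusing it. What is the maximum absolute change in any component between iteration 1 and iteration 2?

Iteration 1:
  x_1 = (0 - (-2)·1.000 - (-4)·1.000) / (7) = 0.857
  x_2 = (3 - (-4)·1.000 - (-3)·1.000) / (-9) = -1.111
  x_3 = (6 - (3)·1.000 - (-1)·1.000) / (6) = 0.667
Iteration 2:
  x_1 = (0 - (-2)·-1.111 - (-4)·0.667) / (7) = 0.064
  x_2 = (3 - (-4)·0.857 - (-3)·0.667) / (-9) = -0.937
  x_3 = (6 - (3)·0.857 - (-1)·-1.111) / (6) = 0.386
Change: (-0.793, 0.174, -0.281) → max |·| = 0.793

0.793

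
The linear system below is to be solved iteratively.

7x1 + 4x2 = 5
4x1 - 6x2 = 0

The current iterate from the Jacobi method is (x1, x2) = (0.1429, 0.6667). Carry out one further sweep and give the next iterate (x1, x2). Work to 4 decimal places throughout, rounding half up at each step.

One sweep:
  x1 = (5 - (4)·0.6667) / (7) = 0.3333
  x2 = (0 - (4)·0.1429) / (-6) = 0.0953

(0.3333, 0.0953)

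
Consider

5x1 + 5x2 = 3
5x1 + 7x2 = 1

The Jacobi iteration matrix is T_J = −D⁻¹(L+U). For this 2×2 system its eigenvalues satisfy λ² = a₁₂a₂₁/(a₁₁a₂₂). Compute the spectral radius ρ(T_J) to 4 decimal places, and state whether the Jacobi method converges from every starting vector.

0.8452

a₁₂a₂₁/(a₁₁a₂₂) = (5)·(5) / ((5)·(7)) = 0.714286
ρ = √|0.714286| = √0.714286 = 0.8452
ρ < 1, so Jacobi converges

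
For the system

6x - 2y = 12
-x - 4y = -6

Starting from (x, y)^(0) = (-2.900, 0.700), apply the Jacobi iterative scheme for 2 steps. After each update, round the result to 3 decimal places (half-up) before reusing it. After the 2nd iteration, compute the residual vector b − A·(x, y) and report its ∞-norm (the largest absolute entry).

2.568

Iteration 1:
  x = (12 - (-2)·0.700) / (6) = 2.233
  y = (-6 - (-1)·-2.900) / (-4) = 2.225
Iteration 2:
  x = (12 - (-2)·2.225) / (6) = 2.742
  y = (-6 - (-1)·2.233) / (-4) = 0.942
Residual b − A·x = (-2.568, 0.510); ∞-norm = 2.568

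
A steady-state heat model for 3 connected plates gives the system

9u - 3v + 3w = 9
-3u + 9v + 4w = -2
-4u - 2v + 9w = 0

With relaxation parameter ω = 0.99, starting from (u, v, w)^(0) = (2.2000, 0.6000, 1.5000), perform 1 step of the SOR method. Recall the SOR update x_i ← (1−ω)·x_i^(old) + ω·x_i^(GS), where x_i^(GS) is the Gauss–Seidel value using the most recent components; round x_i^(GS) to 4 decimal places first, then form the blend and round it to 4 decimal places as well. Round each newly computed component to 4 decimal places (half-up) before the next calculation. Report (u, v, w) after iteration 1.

(0.7150, -0.6381, 0.1892)

Iteration 1:
  u: GS value = (9 - (-3)·0.6000 - (3)·1.5000) / (9) = 0.7000;  u ← (1−ω)·2.2000 + ω·0.7000 = 0.7150
  v: GS value = (-2 - (-3)·0.7150 - (4)·1.5000) / (9) = -0.6506;  v ← (1−ω)·0.6000 + ω·-0.6506 = -0.6381
  w: GS value = (0 - (-4)·0.7150 - (-2)·-0.6381) / (9) = 0.1760;  w ← (1−ω)·1.5000 + ω·0.1760 = 0.1892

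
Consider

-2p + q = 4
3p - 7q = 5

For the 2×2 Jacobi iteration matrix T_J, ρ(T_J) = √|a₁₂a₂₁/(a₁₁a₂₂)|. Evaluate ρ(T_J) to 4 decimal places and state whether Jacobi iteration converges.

0.4629

a₁₂a₂₁/(a₁₁a₂₂) = (1)·(3) / ((-2)·(-7)) = 0.214286
ρ = √|0.214286| = √0.214286 = 0.4629
ρ < 1, so Jacobi converges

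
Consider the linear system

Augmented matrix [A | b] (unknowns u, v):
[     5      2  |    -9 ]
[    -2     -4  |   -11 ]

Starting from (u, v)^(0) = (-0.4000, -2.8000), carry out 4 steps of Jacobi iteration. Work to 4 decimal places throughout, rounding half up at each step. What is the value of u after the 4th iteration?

Iteration 1:
  u = (-9 - (2)·-2.8000) / (5) = -0.6800
  v = (-11 - (-2)·-0.4000) / (-4) = 2.9500
Iteration 2:
  u = (-9 - (2)·2.9500) / (5) = -2.9800
  v = (-11 - (-2)·-0.6800) / (-4) = 3.0900
Iteration 3:
  u = (-9 - (2)·3.0900) / (5) = -3.0360
  v = (-11 - (-2)·-2.9800) / (-4) = 4.2400
Iteration 4:
  u = (-9 - (2)·4.2400) / (5) = -3.4960
  v = (-11 - (-2)·-3.0360) / (-4) = 4.2680

-3.4960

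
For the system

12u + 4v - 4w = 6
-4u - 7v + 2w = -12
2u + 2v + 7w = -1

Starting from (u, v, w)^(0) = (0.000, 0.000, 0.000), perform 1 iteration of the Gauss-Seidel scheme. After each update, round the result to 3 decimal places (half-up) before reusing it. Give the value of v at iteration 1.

1.429

Iteration 1:
  u = (6 - (4)·0.000 - (-4)·0.000) / (12) = 0.500
  v = (-12 - (-4)·0.500 - (2)·0.000) / (-7) = 1.429
  w = (-1 - (2)·0.500 - (2)·1.429) / (7) = -0.694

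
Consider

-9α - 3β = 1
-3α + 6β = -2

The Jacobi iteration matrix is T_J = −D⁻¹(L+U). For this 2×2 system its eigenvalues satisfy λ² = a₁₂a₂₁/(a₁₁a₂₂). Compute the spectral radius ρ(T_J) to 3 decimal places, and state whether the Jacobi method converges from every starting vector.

a₁₂a₂₁/(a₁₁a₂₂) = (-3)·(-3) / ((-9)·(6)) = -0.166667
ρ = √|-0.166667| = √0.166667 = 0.408
ρ < 1, so Jacobi converges

0.408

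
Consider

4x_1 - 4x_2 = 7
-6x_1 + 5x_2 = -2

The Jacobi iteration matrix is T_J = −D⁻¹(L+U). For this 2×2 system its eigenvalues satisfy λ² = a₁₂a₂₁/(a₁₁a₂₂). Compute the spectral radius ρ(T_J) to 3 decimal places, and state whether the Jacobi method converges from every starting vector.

1.095

a₁₂a₂₁/(a₁₁a₂₂) = (-4)·(-6) / ((4)·(5)) = 1.200000
ρ = √|1.200000| = √1.200000 = 1.095
ρ > 1, so Jacobi diverges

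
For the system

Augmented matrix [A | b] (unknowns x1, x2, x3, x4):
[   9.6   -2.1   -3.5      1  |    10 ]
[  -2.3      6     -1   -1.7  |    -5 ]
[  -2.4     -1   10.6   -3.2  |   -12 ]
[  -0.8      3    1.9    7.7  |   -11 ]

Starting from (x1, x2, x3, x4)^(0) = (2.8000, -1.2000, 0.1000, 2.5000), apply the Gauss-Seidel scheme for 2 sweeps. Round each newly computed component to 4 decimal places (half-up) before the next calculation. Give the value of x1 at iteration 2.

Iteration 1:
  x1 = (10 - (-2.1)·-1.2000 - (-3.5)·0.1000 - (1)·2.5000) / (9.6) = 0.5552
  x2 = (-5 - (-2.3)·0.5552 - (-1)·0.1000 - (-1.7)·2.5000) / (6) = 0.1045
  x3 = (-12 - (-2.4)·0.5552 - (-1)·0.1045 - (-3.2)·2.5000) / (10.6) = -0.2418
  x4 = (-11 - (-0.8)·0.5552 - (3)·0.1045 - (1.9)·-0.2418) / (7.7) = -1.3519
Iteration 2:
  x1 = (10 - (-2.1)·0.1045 - (-3.5)·-0.2418 - (1)·-1.3519) / (9.6) = 1.1172
  x2 = (-5 - (-2.3)·1.1172 - (-1)·-0.2418 - (-1.7)·-1.3519) / (6) = -0.8284
  x3 = (-12 - (-2.4)·1.1172 - (-1)·-0.8284 - (-3.2)·-1.3519) / (10.6) = -1.3654
  x4 = (-11 - (-0.8)·1.1172 - (3)·-0.8284 - (1.9)·-1.3654) / (7.7) = -0.6528

1.1172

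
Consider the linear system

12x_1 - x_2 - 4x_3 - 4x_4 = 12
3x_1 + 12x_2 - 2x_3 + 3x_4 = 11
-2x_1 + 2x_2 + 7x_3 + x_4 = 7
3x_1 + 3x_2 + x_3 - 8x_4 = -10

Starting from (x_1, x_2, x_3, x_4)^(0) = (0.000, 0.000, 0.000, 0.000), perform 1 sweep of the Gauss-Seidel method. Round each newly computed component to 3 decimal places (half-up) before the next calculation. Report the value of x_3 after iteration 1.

Iteration 1:
  x_1 = (12 - (-1)·0.000 - (-4)·0.000 - (-4)·0.000) / (12) = 1.000
  x_2 = (11 - (3)·1.000 - (-2)·0.000 - (3)·0.000) / (12) = 0.667
  x_3 = (7 - (-2)·1.000 - (2)·0.667 - (1)·0.000) / (7) = 1.095
  x_4 = (-10 - (3)·1.000 - (3)·0.667 - (1)·1.095) / (-8) = 2.012

1.095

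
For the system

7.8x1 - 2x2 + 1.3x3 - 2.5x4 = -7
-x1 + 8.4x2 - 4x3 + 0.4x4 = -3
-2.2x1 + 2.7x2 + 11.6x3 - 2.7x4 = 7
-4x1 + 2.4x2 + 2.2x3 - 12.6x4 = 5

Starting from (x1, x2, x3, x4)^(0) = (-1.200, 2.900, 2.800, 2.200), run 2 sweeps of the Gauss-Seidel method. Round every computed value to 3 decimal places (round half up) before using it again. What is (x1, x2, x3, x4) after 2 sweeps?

(-0.856, -0.014, 0.422, -0.054)

Iteration 1:
  x1 = (-7 - (-2)·2.900 - (1.3)·2.800 - (-2.5)·2.200) / (7.8) = 0.085
  x2 = (-3 - (-1)·0.085 - (-4)·2.800 - (0.4)·2.200) / (8.4) = 0.882
  x3 = (7 - (-2.2)·0.085 - (2.7)·0.882 - (-2.7)·2.200) / (11.6) = 0.926
  x4 = (5 - (-4)·0.085 - (2.4)·0.882 - (2.2)·0.926) / (-12.6) = -0.094
Iteration 2:
  x1 = (-7 - (-2)·0.882 - (1.3)·0.926 - (-2.5)·-0.094) / (7.8) = -0.856
  x2 = (-3 - (-1)·-0.856 - (-4)·0.926 - (0.4)·-0.094) / (8.4) = -0.014
  x3 = (7 - (-2.2)·-0.856 - (2.7)·-0.014 - (-2.7)·-0.094) / (11.6) = 0.422
  x4 = (5 - (-4)·-0.856 - (2.4)·-0.014 - (2.2)·0.422) / (-12.6) = -0.054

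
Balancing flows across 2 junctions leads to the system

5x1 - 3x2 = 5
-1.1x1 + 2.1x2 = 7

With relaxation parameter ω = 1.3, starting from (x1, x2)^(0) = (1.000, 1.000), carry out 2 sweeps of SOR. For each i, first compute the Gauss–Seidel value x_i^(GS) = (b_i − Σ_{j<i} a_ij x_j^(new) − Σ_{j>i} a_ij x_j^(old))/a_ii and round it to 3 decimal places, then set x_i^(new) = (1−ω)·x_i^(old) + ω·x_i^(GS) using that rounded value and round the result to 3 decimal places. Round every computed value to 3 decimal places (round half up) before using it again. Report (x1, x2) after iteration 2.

Iteration 1:
  x1: GS value = (5 - (-3)·1.000) / (5) = 1.600;  x1 ← (1−ω)·1.000 + ω·1.600 = 1.780
  x2: GS value = (7 - (-1.1)·1.780) / (2.1) = 4.266;  x2 ← (1−ω)·1.000 + ω·4.266 = 5.246
Iteration 2:
  x1: GS value = (5 - (-3)·5.246) / (5) = 4.148;  x1 ← (1−ω)·1.780 + ω·4.148 = 4.858
  x2: GS value = (7 - (-1.1)·4.858) / (2.1) = 5.878;  x2 ← (1−ω)·5.246 + ω·5.878 = 6.068

(4.858, 6.068)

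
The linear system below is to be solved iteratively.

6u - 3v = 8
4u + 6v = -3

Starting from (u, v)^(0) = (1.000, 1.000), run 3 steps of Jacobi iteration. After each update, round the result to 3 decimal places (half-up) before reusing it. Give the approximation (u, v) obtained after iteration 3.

(0.472, -1.000)

Iteration 1:
  u = (8 - (-3)·1.000) / (6) = 1.833
  v = (-3 - (4)·1.000) / (6) = -1.167
Iteration 2:
  u = (8 - (-3)·-1.167) / (6) = 0.750
  v = (-3 - (4)·1.833) / (6) = -1.722
Iteration 3:
  u = (8 - (-3)·-1.722) / (6) = 0.472
  v = (-3 - (4)·0.750) / (6) = -1.000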